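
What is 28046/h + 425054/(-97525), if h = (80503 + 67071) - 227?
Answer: -59895245588/14370016175 ≈ -4.1681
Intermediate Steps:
h = 147347 (h = 147574 - 227 = 147347)
28046/h + 425054/(-97525) = 28046/147347 + 425054/(-97525) = 28046*(1/147347) + 425054*(-1/97525) = 28046/147347 - 425054/97525 = -59895245588/14370016175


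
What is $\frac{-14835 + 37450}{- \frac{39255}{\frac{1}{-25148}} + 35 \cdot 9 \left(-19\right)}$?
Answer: $\frac{4523}{197435751} \approx 2.2909 \cdot 10^{-5}$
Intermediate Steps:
$\frac{-14835 + 37450}{- \frac{39255}{\frac{1}{-25148}} + 35 \cdot 9 \left(-19\right)} = \frac{22615}{- \frac{39255}{- \frac{1}{25148}} + 315 \left(-19\right)} = \frac{22615}{\left(-39255\right) \left(-25148\right) - 5985} = \frac{22615}{987184740 - 5985} = \frac{22615}{987178755} = 22615 \cdot \frac{1}{987178755} = \frac{4523}{197435751}$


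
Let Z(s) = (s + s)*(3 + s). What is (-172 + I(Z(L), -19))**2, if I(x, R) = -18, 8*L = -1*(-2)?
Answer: 36100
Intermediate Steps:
L = 1/4 (L = (-1*(-2))/8 = (1/8)*2 = 1/4 ≈ 0.25000)
Z(s) = 2*s*(3 + s) (Z(s) = (2*s)*(3 + s) = 2*s*(3 + s))
(-172 + I(Z(L), -19))**2 = (-172 - 18)**2 = (-190)**2 = 36100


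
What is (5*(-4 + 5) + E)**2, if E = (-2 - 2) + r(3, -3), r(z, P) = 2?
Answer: 9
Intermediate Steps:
E = -2 (E = (-2 - 2) + 2 = -4 + 2 = -2)
(5*(-4 + 5) + E)**2 = (5*(-4 + 5) - 2)**2 = (5*1 - 2)**2 = (5 - 2)**2 = 3**2 = 9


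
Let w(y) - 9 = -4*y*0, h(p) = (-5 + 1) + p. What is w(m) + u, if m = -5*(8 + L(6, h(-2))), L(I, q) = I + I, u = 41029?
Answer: 41038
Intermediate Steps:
h(p) = -4 + p
L(I, q) = 2*I
m = -100 (m = -5*(8 + 2*6) = -5*(8 + 12) = -5*20 = -100)
w(y) = 9 (w(y) = 9 - 4*y*0 = 9 + 0 = 9)
w(m) + u = 9 + 41029 = 41038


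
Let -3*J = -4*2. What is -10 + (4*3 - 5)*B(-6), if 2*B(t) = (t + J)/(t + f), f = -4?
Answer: -53/6 ≈ -8.8333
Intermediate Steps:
J = 8/3 (J = -(-4)*2/3 = -⅓*(-8) = 8/3 ≈ 2.6667)
B(t) = (8/3 + t)/(2*(-4 + t)) (B(t) = ((t + 8/3)/(t - 4))/2 = ((8/3 + t)/(-4 + t))/2 = (8/3 + t)/(2*(-4 + t)))
-10 + (4*3 - 5)*B(-6) = -10 + (4*3 - 5)*((8 + 3*(-6))/(6*(-4 - 6))) = -10 + (12 - 5)*((⅙)*(8 - 18)/(-10)) = -10 + 7*((⅙)*(-⅒)*(-10)) = -10 + 7*(⅙) = -10 + 7/6 = -53/6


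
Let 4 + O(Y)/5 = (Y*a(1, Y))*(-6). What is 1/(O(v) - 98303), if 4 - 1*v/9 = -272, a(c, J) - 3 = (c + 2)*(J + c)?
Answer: -1/555868483 ≈ -1.7990e-9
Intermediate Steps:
a(c, J) = 3 + (2 + c)*(J + c) (a(c, J) = 3 + (c + 2)*(J + c) = 3 + (2 + c)*(J + c))
v = 2484 (v = 36 - 9*(-272) = 36 + 2448 = 2484)
O(Y) = -20 - 30*Y*(6 + 3*Y) (O(Y) = -20 + 5*((Y*(3 + 1**2 + 2*Y + 2*1 + Y*1))*(-6)) = -20 + 5*((Y*(3 + 1 + 2*Y + 2 + Y))*(-6)) = -20 + 5*((Y*(6 + 3*Y))*(-6)) = -20 + 5*(-6*Y*(6 + 3*Y)) = -20 - 30*Y*(6 + 3*Y))
1/(O(v) - 98303) = 1/((-20 - 90*2484*(2 + 2484)) - 98303) = 1/((-20 - 90*2484*2486) - 98303) = 1/((-20 - 555770160) - 98303) = 1/(-555770180 - 98303) = 1/(-555868483) = -1/555868483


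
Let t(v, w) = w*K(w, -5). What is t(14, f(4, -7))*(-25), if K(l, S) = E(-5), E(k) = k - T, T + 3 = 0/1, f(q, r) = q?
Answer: 200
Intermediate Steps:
T = -3 (T = -3 + 0/1 = -3 + 0*1 = -3 + 0 = -3)
E(k) = 3 + k (E(k) = k - 1*(-3) = k + 3 = 3 + k)
K(l, S) = -2 (K(l, S) = 3 - 5 = -2)
t(v, w) = -2*w (t(v, w) = w*(-2) = -2*w)
t(14, f(4, -7))*(-25) = -2*4*(-25) = -8*(-25) = 200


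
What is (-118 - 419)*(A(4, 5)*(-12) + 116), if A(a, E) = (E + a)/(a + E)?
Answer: -55848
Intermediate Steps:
A(a, E) = 1 (A(a, E) = (E + a)/(E + a) = 1)
(-118 - 419)*(A(4, 5)*(-12) + 116) = (-118 - 419)*(1*(-12) + 116) = -537*(-12 + 116) = -537*104 = -55848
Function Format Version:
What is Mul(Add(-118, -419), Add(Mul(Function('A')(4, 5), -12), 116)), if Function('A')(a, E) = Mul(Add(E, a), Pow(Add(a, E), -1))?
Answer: -55848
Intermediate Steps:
Function('A')(a, E) = 1 (Function('A')(a, E) = Mul(Add(E, a), Pow(Add(E, a), -1)) = 1)
Mul(Add(-118, -419), Add(Mul(Function('A')(4, 5), -12), 116)) = Mul(Add(-118, -419), Add(Mul(1, -12), 116)) = Mul(-537, Add(-12, 116)) = Mul(-537, 104) = -55848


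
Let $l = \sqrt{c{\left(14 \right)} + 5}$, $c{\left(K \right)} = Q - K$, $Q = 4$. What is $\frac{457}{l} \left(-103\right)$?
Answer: $\frac{47071 i \sqrt{5}}{5} \approx 21051.0 i$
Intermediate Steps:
$c{\left(K \right)} = 4 - K$
$l = i \sqrt{5}$ ($l = \sqrt{\left(4 - 14\right) + 5} = \sqrt{-10 + 5} = \sqrt{-5} = i \sqrt{5} \approx 2.2361 i$)
$\frac{457}{l} \left(-103\right) = \frac{457}{i \sqrt{5}} \left(-103\right) = 457 \left(- \frac{i \sqrt{5}}{5}\right) \left(-103\right) = - \frac{457 i \sqrt{5}}{5} \left(-103\right) = \frac{47071 i \sqrt{5}}{5}$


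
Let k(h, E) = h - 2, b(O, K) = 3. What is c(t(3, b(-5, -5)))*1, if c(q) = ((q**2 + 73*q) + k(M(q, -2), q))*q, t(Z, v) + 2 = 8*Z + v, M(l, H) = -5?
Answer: 61075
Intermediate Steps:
k(h, E) = -2 + h
t(Z, v) = -2 + v + 8*Z (t(Z, v) = -2 + (8*Z + v) = -2 + (v + 8*Z) = -2 + v + 8*Z)
c(q) = q*(-7 + q**2 + 73*q) (c(q) = ((q**2 + 73*q) + (-2 - 5))*q = ((q**2 + 73*q) - 7)*q = (-7 + q**2 + 73*q)*q = q*(-7 + q**2 + 73*q))
c(t(3, b(-5, -5)))*1 = ((-2 + 3 + 8*3)*(-7 + (-2 + 3 + 8*3)**2 + 73*(-2 + 3 + 8*3)))*1 = ((-2 + 3 + 24)*(-7 + (-2 + 3 + 24)**2 + 73*(-2 + 3 + 24)))*1 = (25*(-7 + 25**2 + 73*25))*1 = (25*(-7 + 625 + 1825))*1 = (25*2443)*1 = 61075*1 = 61075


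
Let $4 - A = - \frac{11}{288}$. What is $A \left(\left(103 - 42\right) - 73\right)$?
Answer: $- \frac{1163}{24} \approx -48.458$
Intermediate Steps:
$A = \frac{1163}{288}$ ($A = 4 - - \frac{11}{288} = 4 + \frac{11}{288} = \frac{1163}{288} \approx 4.0382$)
$A \left(\left(103 - 42\right) - 73\right) = \frac{1163 \left(\left(103 - 42\right) - 73\right)}{288} = \frac{1163 \left(61 - 73\right)}{288} = \frac{1163}{288} \left(-12\right) = - \frac{1163}{24}$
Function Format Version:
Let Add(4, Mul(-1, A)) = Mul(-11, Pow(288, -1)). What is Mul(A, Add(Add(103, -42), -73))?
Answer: Rational(-1163, 24) ≈ -48.458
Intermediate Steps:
A = Rational(1163, 288) (A = Add(4, Mul(-1, Mul(-11, Pow(288, -1)))) = Add(4, Mul(-1, Mul(-11, Rational(1, 288)))) = Add(4, Mul(-1, Rational(-11, 288))) = Add(4, Rational(11, 288)) = Rational(1163, 288) ≈ 4.0382)
Mul(A, Add(Add(103, -42), -73)) = Mul(Rational(1163, 288), Add(Add(103, -42), -73)) = Mul(Rational(1163, 288), Add(61, -73)) = Mul(Rational(1163, 288), -12) = Rational(-1163, 24)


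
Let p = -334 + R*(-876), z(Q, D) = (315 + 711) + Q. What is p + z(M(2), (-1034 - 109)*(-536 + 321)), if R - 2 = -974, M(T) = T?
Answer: 852166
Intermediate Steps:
R = -972 (R = 2 - 974 = -972)
z(Q, D) = 1026 + Q
p = 851138 (p = -334 - 972*(-876) = -334 + 851472 = 851138)
p + z(M(2), (-1034 - 109)*(-536 + 321)) = 851138 + (1026 + 2) = 851138 + 1028 = 852166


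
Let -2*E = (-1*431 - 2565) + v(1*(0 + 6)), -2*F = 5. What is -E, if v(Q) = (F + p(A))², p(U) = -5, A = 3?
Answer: -11759/8 ≈ -1469.9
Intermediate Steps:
F = -5/2 (F = -½*5 = -5/2 ≈ -2.5000)
v(Q) = 225/4 (v(Q) = (-5/2 - 5)² = (-15/2)² = 225/4)
E = 11759/8 (E = -((-1*431 - 2565) + 225/4)/2 = -((-431 - 2565) + 225/4)/2 = -(-2996 + 225/4)/2 = -½*(-11759/4) = 11759/8 ≈ 1469.9)
-E = -1*11759/8 = -11759/8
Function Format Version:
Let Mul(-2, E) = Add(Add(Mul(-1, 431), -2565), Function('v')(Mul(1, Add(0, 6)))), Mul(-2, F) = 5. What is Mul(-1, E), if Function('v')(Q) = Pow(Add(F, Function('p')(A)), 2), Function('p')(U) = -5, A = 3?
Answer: Rational(-11759, 8) ≈ -1469.9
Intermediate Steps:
F = Rational(-5, 2) (F = Mul(Rational(-1, 2), 5) = Rational(-5, 2) ≈ -2.5000)
Function('v')(Q) = Rational(225, 4) (Function('v')(Q) = Pow(Add(Rational(-5, 2), -5), 2) = Pow(Rational(-15, 2), 2) = Rational(225, 4))
E = Rational(11759, 8) (E = Mul(Rational(-1, 2), Add(Add(Mul(-1, 431), -2565), Rational(225, 4))) = Mul(Rational(-1, 2), Add(Add(-431, -2565), Rational(225, 4))) = Mul(Rational(-1, 2), Add(-2996, Rational(225, 4))) = Mul(Rational(-1, 2), Rational(-11759, 4)) = Rational(11759, 8) ≈ 1469.9)
Mul(-1, E) = Mul(-1, Rational(11759, 8)) = Rational(-11759, 8)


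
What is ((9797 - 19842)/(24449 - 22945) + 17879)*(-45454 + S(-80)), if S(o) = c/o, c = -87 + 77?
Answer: -9774390734701/12032 ≈ -8.1237e+8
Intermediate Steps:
c = -10
S(o) = -10/o
((9797 - 19842)/(24449 - 22945) + 17879)*(-45454 + S(-80)) = ((9797 - 19842)/(24449 - 22945) + 17879)*(-45454 - 10/(-80)) = (-10045/1504 + 17879)*(-45454 - 10*(-1/80)) = (-10045*1/1504 + 17879)*(-45454 + 1/8) = (-10045/1504 + 17879)*(-363631/8) = (26879971/1504)*(-363631/8) = -9774390734701/12032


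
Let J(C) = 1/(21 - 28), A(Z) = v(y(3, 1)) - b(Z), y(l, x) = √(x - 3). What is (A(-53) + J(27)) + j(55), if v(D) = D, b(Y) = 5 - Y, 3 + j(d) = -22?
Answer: -582/7 + I*√2 ≈ -83.143 + 1.4142*I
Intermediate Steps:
y(l, x) = √(-3 + x)
j(d) = -25 (j(d) = -3 - 22 = -25)
A(Z) = -5 + Z + I*√2 (A(Z) = √(-3 + 1) - (5 - Z) = √(-2) + (-5 + Z) = I*√2 + (-5 + Z) = -5 + Z + I*√2)
J(C) = -⅐ (J(C) = 1/(-7) = -⅐)
(A(-53) + J(27)) + j(55) = ((-5 - 53 + I*√2) - ⅐) - 25 = ((-58 + I*√2) - ⅐) - 25 = (-407/7 + I*√2) - 25 = -582/7 + I*√2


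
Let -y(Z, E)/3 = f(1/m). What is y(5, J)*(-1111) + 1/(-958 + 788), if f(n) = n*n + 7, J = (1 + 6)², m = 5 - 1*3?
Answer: 8215843/340 ≈ 24164.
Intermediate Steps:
m = 2 (m = 5 - 3 = 2)
J = 49 (J = 7² = 49)
f(n) = 7 + n² (f(n) = n² + 7 = 7 + n²)
y(Z, E) = -87/4 (y(Z, E) = -3*(7 + (1/2)²) = -3*(7 + (½)²) = -3*(7 + ¼) = -3*29/4 = -87/4)
y(5, J)*(-1111) + 1/(-958 + 788) = -87/4*(-1111) + 1/(-958 + 788) = 96657/4 + 1/(-170) = 96657/4 - 1/170 = 8215843/340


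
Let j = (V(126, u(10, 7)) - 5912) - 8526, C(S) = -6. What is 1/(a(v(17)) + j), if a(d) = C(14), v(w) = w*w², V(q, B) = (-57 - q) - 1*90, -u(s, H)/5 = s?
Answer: -1/14717 ≈ -6.7949e-5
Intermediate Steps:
u(s, H) = -5*s
V(q, B) = -147 - q (V(q, B) = (-57 - q) - 90 = -147 - q)
v(w) = w³
a(d) = -6
j = -14711 (j = ((-147 - 1*126) - 5912) - 8526 = ((-147 - 126) - 5912) - 8526 = (-273 - 5912) - 8526 = -6185 - 8526 = -14711)
1/(a(v(17)) + j) = 1/(-6 - 14711) = 1/(-14717) = -1/14717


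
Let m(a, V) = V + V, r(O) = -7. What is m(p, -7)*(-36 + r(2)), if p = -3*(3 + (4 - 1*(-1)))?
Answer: 602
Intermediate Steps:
p = -24 (p = -3*(3 + (4 + 1)) = -3*(3 + 5) = -3*8 = -24)
m(a, V) = 2*V
m(p, -7)*(-36 + r(2)) = (2*(-7))*(-36 - 7) = -14*(-43) = 602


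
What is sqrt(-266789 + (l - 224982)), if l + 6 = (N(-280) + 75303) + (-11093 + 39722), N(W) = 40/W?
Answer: 2*I*sqrt(4751103)/7 ≈ 622.77*I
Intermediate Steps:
l = 727481/7 (l = -6 + ((40/(-280) + 75303) + (-11093 + 39722)) = -6 + ((40*(-1/280) + 75303) + 28629) = -6 + ((-1/7 + 75303) + 28629) = -6 + (527120/7 + 28629) = -6 + 727523/7 = 727481/7 ≈ 1.0393e+5)
sqrt(-266789 + (l - 224982)) = sqrt(-266789 + (727481/7 - 224982)) = sqrt(-266789 - 847393/7) = sqrt(-2714916/7) = 2*I*sqrt(4751103)/7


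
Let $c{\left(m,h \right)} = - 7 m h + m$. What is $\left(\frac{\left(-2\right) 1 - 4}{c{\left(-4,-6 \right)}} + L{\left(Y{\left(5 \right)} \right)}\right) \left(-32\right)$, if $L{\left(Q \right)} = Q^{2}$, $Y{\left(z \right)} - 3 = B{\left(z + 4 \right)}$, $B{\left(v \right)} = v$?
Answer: $- \frac{198192}{43} \approx -4609.1$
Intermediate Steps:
$Y{\left(z \right)} = 7 + z$ ($Y{\left(z \right)} = 3 + \left(z + 4\right) = 3 + \left(4 + z\right) = 7 + z$)
$c{\left(m,h \right)} = m - 7 h m$ ($c{\left(m,h \right)} = - 7 h m + m = m - 7 h m$)
$\left(\frac{\left(-2\right) 1 - 4}{c{\left(-4,-6 \right)}} + L{\left(Y{\left(5 \right)} \right)}\right) \left(-32\right) = \left(\frac{\left(-2\right) 1 - 4}{\left(-4\right) \left(1 - -42\right)} + \left(7 + 5\right)^{2}\right) \left(-32\right) = \left(\frac{-2 - 4}{\left(-4\right) \left(1 + 42\right)} + 12^{2}\right) \left(-32\right) = \left(- \frac{6}{\left(-4\right) 43} + 144\right) \left(-32\right) = \left(- \frac{6}{-172} + 144\right) \left(-32\right) = \left(\left(-6\right) \left(- \frac{1}{172}\right) + 144\right) \left(-32\right) = \left(\frac{3}{86} + 144\right) \left(-32\right) = \frac{12387}{86} \left(-32\right) = - \frac{198192}{43}$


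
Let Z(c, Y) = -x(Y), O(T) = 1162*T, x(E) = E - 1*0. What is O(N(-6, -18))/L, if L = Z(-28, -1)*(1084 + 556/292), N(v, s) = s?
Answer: -1526868/79271 ≈ -19.261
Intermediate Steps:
x(E) = E (x(E) = E + 0 = E)
Z(c, Y) = -Y
L = 79271/73 (L = (-1*(-1))*(1084 + 556/292) = 1*(1084 + 556*(1/292)) = 1*(1084 + 139/73) = 1*(79271/73) = 79271/73 ≈ 1085.9)
O(N(-6, -18))/L = (1162*(-18))/(79271/73) = -20916*73/79271 = -1526868/79271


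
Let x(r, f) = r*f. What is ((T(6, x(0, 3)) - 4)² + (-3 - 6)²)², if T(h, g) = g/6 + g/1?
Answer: 9409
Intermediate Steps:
x(r, f) = f*r
T(h, g) = 7*g/6 (T(h, g) = g*(⅙) + g*1 = g/6 + g = 7*g/6)
((T(6, x(0, 3)) - 4)² + (-3 - 6)²)² = ((7*(3*0)/6 - 4)² + (-3 - 6)²)² = (((7/6)*0 - 4)² + (-9)²)² = ((0 - 4)² + 81)² = ((-4)² + 81)² = (16 + 81)² = 97² = 9409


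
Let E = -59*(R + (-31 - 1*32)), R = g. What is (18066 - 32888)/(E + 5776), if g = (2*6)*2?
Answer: -14822/8077 ≈ -1.8351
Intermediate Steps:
g = 24 (g = 12*2 = 24)
R = 24
E = 2301 (E = -59*(24 + (-31 - 1*32)) = -59*(24 + (-31 - 32)) = -59*(24 - 63) = -59*(-39) = 2301)
(18066 - 32888)/(E + 5776) = (18066 - 32888)/(2301 + 5776) = -14822/8077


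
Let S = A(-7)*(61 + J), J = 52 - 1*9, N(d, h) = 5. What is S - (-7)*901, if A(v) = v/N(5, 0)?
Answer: 30807/5 ≈ 6161.4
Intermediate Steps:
J = 43 (J = 52 - 9 = 43)
A(v) = v/5
S = -728/5 (S = ((1/5)*(-7))*(61 + 43) = -7/5*104 = -728/5 ≈ -145.60)
S - (-7)*901 = -728/5 - (-7)*901 = -728/5 - 1*(-6307) = -728/5 + 6307 = 30807/5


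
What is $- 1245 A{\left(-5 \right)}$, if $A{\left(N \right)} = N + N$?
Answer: $12450$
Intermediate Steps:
$A{\left(N \right)} = 2 N$
$- 1245 A{\left(-5 \right)} = - 1245 \cdot 2 \left(-5\right) = \left(-1245\right) \left(-10\right) = 12450$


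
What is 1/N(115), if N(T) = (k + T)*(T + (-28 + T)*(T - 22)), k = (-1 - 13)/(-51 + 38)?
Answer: 13/12382854 ≈ 1.0498e-6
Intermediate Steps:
k = 14/13 (k = -14/(-13) = -14*(-1/13) = 14/13 ≈ 1.0769)
N(T) = (14/13 + T)*(T + (-28 + T)*(-22 + T)) (N(T) = (14/13 + T)*(T + (-28 + T)*(T - 22)) = (14/13 + T)*(T + (-28 + T)*(-22 + T)))
1/N(115) = 1/(8624/13 + 115³ - 623/13*115² + (7322/13)*115) = 1/(8624/13 + 1520875 - 623/13*13225 + 842030/13) = 1/(8624/13 + 1520875 - 8239175/13 + 842030/13) = 1/(12382854/13) = 13/12382854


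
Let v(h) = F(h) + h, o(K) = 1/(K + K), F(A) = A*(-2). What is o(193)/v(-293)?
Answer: 1/113098 ≈ 8.8419e-6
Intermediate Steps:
F(A) = -2*A
o(K) = 1/(2*K)
v(h) = -h (v(h) = -2*h + h = -h)
o(193)/v(-293) = ((½)/193)/((-1*(-293))) = ((½)*(1/193))/293 = (1/386)*(1/293) = 1/113098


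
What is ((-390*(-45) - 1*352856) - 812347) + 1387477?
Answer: 239824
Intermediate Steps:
((-390*(-45) - 1*352856) - 812347) + 1387477 = ((17550 - 352856) - 812347) + 1387477 = (-335306 - 812347) + 1387477 = -1147653 + 1387477 = 239824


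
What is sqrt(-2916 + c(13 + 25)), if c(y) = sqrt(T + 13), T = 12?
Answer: I*sqrt(2911) ≈ 53.954*I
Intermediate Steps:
c(y) = 5 (c(y) = sqrt(12 + 13) = sqrt(25) = 5)
sqrt(-2916 + c(13 + 25)) = sqrt(-2916 + 5) = sqrt(-2911) = I*sqrt(2911)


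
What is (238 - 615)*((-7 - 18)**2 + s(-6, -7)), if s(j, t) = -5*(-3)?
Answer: -241280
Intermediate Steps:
s(j, t) = 15
(238 - 615)*((-7 - 18)**2 + s(-6, -7)) = (238 - 615)*((-7 - 18)**2 + 15) = -377*((-25)**2 + 15) = -377*(625 + 15) = -377*640 = -241280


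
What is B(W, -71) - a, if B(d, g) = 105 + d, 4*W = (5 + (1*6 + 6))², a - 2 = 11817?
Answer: -46567/4 ≈ -11642.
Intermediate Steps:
a = 11819 (a = 2 + 11817 = 11819)
W = 289/4 (W = (5 + (1*6 + 6))²/4 = (5 + (6 + 6))²/4 = (5 + 12)²/4 = (¼)*17² = (¼)*289 = 289/4 ≈ 72.250)
B(W, -71) - a = (105 + 289/4) - 1*11819 = 709/4 - 11819 = -46567/4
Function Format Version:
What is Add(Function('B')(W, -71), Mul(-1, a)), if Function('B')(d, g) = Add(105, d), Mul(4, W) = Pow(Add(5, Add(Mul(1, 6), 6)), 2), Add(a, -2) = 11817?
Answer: Rational(-46567, 4) ≈ -11642.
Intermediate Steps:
a = 11819 (a = Add(2, 11817) = 11819)
W = Rational(289, 4) (W = Mul(Rational(1, 4), Pow(Add(5, Add(Mul(1, 6), 6)), 2)) = Mul(Rational(1, 4), Pow(Add(5, Add(6, 6)), 2)) = Mul(Rational(1, 4), Pow(Add(5, 12), 2)) = Mul(Rational(1, 4), Pow(17, 2)) = Mul(Rational(1, 4), 289) = Rational(289, 4) ≈ 72.250)
Add(Function('B')(W, -71), Mul(-1, a)) = Add(Add(105, Rational(289, 4)), Mul(-1, 11819)) = Add(Rational(709, 4), -11819) = Rational(-46567, 4)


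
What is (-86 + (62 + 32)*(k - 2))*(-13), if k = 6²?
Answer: -40430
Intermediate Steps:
k = 36
(-86 + (62 + 32)*(k - 2))*(-13) = (-86 + (62 + 32)*(36 - 2))*(-13) = (-86 + 94*34)*(-13) = (-86 + 3196)*(-13) = 3110*(-13) = -40430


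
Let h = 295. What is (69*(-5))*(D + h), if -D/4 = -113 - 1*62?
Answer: -343275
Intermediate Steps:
D = 700 (D = -4*(-113 - 1*62) = -4*(-113 - 62) = -4*(-175) = 700)
(69*(-5))*(D + h) = (69*(-5))*(700 + 295) = -345*995 = -343275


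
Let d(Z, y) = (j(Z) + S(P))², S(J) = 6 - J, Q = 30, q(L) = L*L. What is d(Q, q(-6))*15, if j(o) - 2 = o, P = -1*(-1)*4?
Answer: 17340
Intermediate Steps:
q(L) = L²
P = 4 (P = 1*4 = 4)
j(o) = 2 + o
d(Z, y) = (4 + Z)² (d(Z, y) = ((2 + Z) + (6 - 1*4))² = ((2 + Z) + (6 - 4))² = ((2 + Z) + 2)² = (4 + Z)²)
d(Q, q(-6))*15 = (4 + 30)²*15 = 34²*15 = 1156*15 = 17340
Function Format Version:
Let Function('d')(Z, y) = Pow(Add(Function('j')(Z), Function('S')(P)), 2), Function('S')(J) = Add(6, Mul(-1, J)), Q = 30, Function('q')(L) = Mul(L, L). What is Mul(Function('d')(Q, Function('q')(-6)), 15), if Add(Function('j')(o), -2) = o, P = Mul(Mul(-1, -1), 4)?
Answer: 17340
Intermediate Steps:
Function('q')(L) = Pow(L, 2)
P = 4 (P = Mul(1, 4) = 4)
Function('j')(o) = Add(2, o)
Function('d')(Z, y) = Pow(Add(4, Z), 2) (Function('d')(Z, y) = Pow(Add(Add(2, Z), Add(6, Mul(-1, 4))), 2) = Pow(Add(Add(2, Z), Add(6, -4)), 2) = Pow(Add(Add(2, Z), 2), 2) = Pow(Add(4, Z), 2))
Mul(Function('d')(Q, Function('q')(-6)), 15) = Mul(Pow(Add(4, 30), 2), 15) = Mul(Pow(34, 2), 15) = Mul(1156, 15) = 17340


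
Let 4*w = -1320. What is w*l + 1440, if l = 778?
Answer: -255300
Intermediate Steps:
w = -330 (w = (¼)*(-1320) = -330)
w*l + 1440 = -330*778 + 1440 = -256740 + 1440 = -255300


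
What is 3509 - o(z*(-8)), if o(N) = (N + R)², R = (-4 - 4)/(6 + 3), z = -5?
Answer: 160325/81 ≈ 1979.3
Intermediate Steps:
R = -8/9 ≈ -0.88889
o(N) = (-8/9 + N)² (o(N) = (N - 8/9)² = (-8/9 + N)²)
3509 - o(z*(-8)) = 3509 - (-8 + 9*(-5*(-8)))²/81 = 3509 - (-8 + 9*40)²/81 = 3509 - (-8 + 360)²/81 = 3509 - 352²/81 = 3509 - 123904/81 = 160325/81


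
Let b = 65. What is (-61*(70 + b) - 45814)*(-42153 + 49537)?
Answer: -399097816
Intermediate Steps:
(-61*(70 + b) - 45814)*(-42153 + 49537) = (-61*(70 + 65) - 45814)*(-42153 + 49537) = (-61*135 - 45814)*7384 = (-8235 - 45814)*7384 = -54049*7384 = -399097816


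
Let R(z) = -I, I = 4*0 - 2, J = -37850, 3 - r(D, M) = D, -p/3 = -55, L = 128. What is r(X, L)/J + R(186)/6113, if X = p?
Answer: 533003/115688525 ≈ 0.0046072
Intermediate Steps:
p = 165 (p = -3*(-55) = 165)
X = 165
r(D, M) = 3 - D
I = -2 (I = 0 - 2 = -2)
R(z) = 2 (R(z) = -1*(-2) = 2)
r(X, L)/J + R(186)/6113 = (3 - 1*165)/(-37850) + 2/6113 = (3 - 165)*(-1/37850) + 2*(1/6113) = -162*(-1/37850) + 2/6113 = 81/18925 + 2/6113 = 533003/115688525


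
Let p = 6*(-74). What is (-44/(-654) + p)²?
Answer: 21073167556/106929 ≈ 1.9708e+5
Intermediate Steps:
p = -444
(-44/(-654) + p)² = (-44/(-654) - 444)² = (-44*(-1/654) - 444)² = (22/327 - 444)² = (-145166/327)² = 21073167556/106929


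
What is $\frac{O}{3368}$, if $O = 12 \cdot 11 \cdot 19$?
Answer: $\frac{627}{842} \approx 0.74466$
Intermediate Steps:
$O = 2508$ ($O = 132 \cdot 19 = 2508$)
$\frac{O}{3368} = \frac{2508}{3368} = 2508 \cdot \frac{1}{3368} = \frac{627}{842}$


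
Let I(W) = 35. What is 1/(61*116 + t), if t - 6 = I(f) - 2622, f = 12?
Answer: 1/4495 ≈ 0.00022247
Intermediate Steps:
t = -2581 (t = 6 + (35 - 2622) = 6 - 2587 = -2581)
1/(61*116 + t) = 1/(61*116 - 2581) = 1/(7076 - 2581) = 1/4495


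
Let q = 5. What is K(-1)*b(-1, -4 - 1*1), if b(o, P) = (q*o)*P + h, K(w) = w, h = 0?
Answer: -25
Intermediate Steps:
b(o, P) = 5*P*o (b(o, P) = (5*o)*P + 0 = 5*P*o + 0 = 5*P*o)
K(-1)*b(-1, -4 - 1*1) = -5*(-4 - 1*1)*(-1) = -5*(-4 - 1)*(-1) = -5*(-5)*(-1) = -1*25 = -25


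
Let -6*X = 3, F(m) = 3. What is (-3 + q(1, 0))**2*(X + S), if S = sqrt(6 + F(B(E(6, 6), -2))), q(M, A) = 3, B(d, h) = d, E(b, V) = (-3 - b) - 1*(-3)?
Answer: 0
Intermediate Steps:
E(b, V) = -b (E(b, V) = (-3 - b) + 3 = -b)
X = -1/2 (X = -1/6*3 = -1/2 ≈ -0.50000)
S = 3 (S = sqrt(6 + 3) = sqrt(9) = 3)
(-3 + q(1, 0))**2*(X + S) = (-3 + 3)**2*(-1/2 + 3) = 0**2*(5/2) = 0*(5/2) = 0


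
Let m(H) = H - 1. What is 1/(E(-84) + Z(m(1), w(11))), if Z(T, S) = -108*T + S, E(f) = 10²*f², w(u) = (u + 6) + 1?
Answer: 1/705618 ≈ 1.4172e-6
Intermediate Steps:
w(u) = 7 + u (w(u) = (6 + u) + 1 = 7 + u)
E(f) = 100*f²
m(H) = -1 + H
Z(T, S) = S - 108*T
1/(E(-84) + Z(m(1), w(11))) = 1/(100*(-84)² + ((7 + 11) - 108*(-1 + 1))) = 1/(100*7056 + (18 - 108*0)) = 1/(705600 + (18 + 0)) = 1/(705600 + 18) = 1/705618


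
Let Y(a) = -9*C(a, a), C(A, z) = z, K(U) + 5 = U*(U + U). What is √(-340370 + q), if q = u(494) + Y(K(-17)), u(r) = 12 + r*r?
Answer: 7*I*√2071 ≈ 318.56*I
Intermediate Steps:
u(r) = 12 + r²
K(U) = -5 + 2*U² (K(U) = -5 + U*(U + U) = -5 + U*(2*U) = -5 + 2*U²)
Y(a) = -9*a
q = 238891 (q = (12 + 494²) - 9*(-5 + 2*(-17)²) = (12 + 244036) - 9*(-5 + 2*289) = 244048 - 9*(-5 + 578) = 244048 - 9*573 = 244048 - 5157 = 238891)
√(-340370 + q) = √(-340370 + 238891) = √(-101479) = 7*I*√2071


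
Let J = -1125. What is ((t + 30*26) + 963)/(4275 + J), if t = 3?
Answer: 97/175 ≈ 0.55429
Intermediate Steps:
((t + 30*26) + 963)/(4275 + J) = ((3 + 30*26) + 963)/(4275 - 1125) = ((3 + 780) + 963)/3150 = (783 + 963)*(1/3150) = 1746*(1/3150) = 97/175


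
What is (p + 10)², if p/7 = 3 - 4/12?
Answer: 7396/9 ≈ 821.78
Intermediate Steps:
p = 56/3 (p = 7*(3 - 4/12) = 7*(3 - 4*1/12) = 7*(3 - ⅓) = 7*(8/3) = 56/3 ≈ 18.667)
(p + 10)² = (56/3 + 10)² = (86/3)² = 7396/9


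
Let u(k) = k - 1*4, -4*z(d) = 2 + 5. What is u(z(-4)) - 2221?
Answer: -8907/4 ≈ -2226.8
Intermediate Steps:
z(d) = -7/4 (z(d) = -(2 + 5)/4 = -¼*7 = -7/4)
u(k) = -4 + k (u(k) = k - 4 = -4 + k)
u(z(-4)) - 2221 = (-4 - 7/4) - 2221 = -23/4 - 2221 = -8907/4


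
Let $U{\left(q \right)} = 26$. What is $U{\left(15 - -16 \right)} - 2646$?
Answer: $-2620$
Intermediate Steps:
$U{\left(15 - -16 \right)} - 2646 = 26 - 2646 = -2620$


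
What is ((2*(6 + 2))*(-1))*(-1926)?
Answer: 30816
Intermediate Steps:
((2*(6 + 2))*(-1))*(-1926) = ((2*8)*(-1))*(-1926) = (16*(-1))*(-1926) = -16*(-1926) = 30816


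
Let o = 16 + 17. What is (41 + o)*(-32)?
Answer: -2368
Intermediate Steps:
o = 33
(41 + o)*(-32) = (41 + 33)*(-32) = 74*(-32) = -2368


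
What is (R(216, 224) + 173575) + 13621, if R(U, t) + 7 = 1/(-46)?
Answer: 8610693/46 ≈ 1.8719e+5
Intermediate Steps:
R(U, t) = -323/46 (R(U, t) = -7 + 1/(-46) = -7 - 1/46 = -323/46)
(R(216, 224) + 173575) + 13621 = (-323/46 + 173575) + 13621 = 7984127/46 + 13621 = 8610693/46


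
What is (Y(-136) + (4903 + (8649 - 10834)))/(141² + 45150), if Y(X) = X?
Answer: 2582/65031 ≈ 0.039704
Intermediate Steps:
(Y(-136) + (4903 + (8649 - 10834)))/(141² + 45150) = (-136 + (4903 + (8649 - 10834)))/(141² + 45150) = (-136 + (4903 - 2185))/(19881 + 45150) = (-136 + 2718)/65031 = 2582*(1/65031) = 2582/65031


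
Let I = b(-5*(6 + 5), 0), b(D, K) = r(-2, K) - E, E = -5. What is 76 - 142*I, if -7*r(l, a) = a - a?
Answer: -634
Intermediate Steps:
r(l, a) = 0 (r(l, a) = -(a - a)/7 = -1/7*0 = 0)
b(D, K) = 5 (b(D, K) = 0 - 1*(-5) = 0 + 5 = 5)
I = 5
76 - 142*I = 76 - 142*5 = 76 - 710 = -634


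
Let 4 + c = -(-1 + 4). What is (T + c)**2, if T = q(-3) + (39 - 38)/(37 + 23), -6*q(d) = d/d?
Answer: 20449/400 ≈ 51.122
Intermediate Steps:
c = -7 (c = -4 - (-1 + 4) = -4 - 1*3 = -4 - 3 = -7)
q(d) = -1/6 (q(d) = -d/(6*d) = -1/6*1 = -1/6)
T = -3/20 (T = -1/6 + (39 - 38)/(37 + 23) = -1/6 + 1/60 = -3/20 ≈ -0.15000)
(T + c)**2 = (-3/20 - 7)**2 = (-143/20)**2 = 20449/400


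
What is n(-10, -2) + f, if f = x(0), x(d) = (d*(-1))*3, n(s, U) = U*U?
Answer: 4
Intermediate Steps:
n(s, U) = U**2
x(d) = -3*d (x(d) = -d*3 = -3*d)
f = 0 (f = -3*0 = 0)
n(-10, -2) + f = (-2)**2 + 0 = 4 + 0 = 4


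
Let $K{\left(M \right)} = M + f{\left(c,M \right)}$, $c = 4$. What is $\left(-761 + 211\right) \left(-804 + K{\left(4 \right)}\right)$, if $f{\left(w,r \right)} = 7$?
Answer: $436150$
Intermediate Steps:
$K{\left(M \right)} = 7 + M$ ($K{\left(M \right)} = M + 7 = 7 + M$)
$\left(-761 + 211\right) \left(-804 + K{\left(4 \right)}\right) = \left(-761 + 211\right) \left(-804 + \left(7 + 4\right)\right) = - 550 \left(-804 + 11\right) = \left(-550\right) \left(-793\right) = 436150$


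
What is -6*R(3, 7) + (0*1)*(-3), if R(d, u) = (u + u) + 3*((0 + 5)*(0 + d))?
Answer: -354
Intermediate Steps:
R(d, u) = 2*u + 15*d (R(d, u) = 2*u + 3*(5*d) = 2*u + 15*d)
-6*R(3, 7) + (0*1)*(-3) = -6*(2*7 + 15*3) + (0*1)*(-3) = -6*(14 + 45) + 0*(-3) = -6*59 + 0 = -354 + 0 = -354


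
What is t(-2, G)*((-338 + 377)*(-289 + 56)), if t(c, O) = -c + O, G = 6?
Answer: -72696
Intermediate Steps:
t(c, O) = O - c
t(-2, G)*((-338 + 377)*(-289 + 56)) = (6 - 1*(-2))*((-338 + 377)*(-289 + 56)) = (6 + 2)*(39*(-233)) = 8*(-9087) = -72696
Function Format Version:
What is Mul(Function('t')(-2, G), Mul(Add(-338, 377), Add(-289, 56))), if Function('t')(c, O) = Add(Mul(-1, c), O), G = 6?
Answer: -72696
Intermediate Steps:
Function('t')(c, O) = Add(O, Mul(-1, c))
Mul(Function('t')(-2, G), Mul(Add(-338, 377), Add(-289, 56))) = Mul(Add(6, Mul(-1, -2)), Mul(Add(-338, 377), Add(-289, 56))) = Mul(Add(6, 2), Mul(39, -233)) = Mul(8, -9087) = -72696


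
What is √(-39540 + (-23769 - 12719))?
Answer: 2*I*√19007 ≈ 275.73*I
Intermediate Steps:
√(-39540 + (-23769 - 12719)) = √(-39540 - 36488) = √(-76028) = 2*I*√19007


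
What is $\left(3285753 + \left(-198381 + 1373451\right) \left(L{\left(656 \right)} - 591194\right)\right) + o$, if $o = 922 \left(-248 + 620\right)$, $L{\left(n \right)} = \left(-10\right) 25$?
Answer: $-694984472343$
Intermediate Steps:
$L{\left(n \right)} = -250$
$o = 342984$ ($o = 922 \cdot 372 = 342984$)
$\left(3285753 + \left(-198381 + 1373451\right) \left(L{\left(656 \right)} - 591194\right)\right) + o = \left(3285753 + \left(-198381 + 1373451\right) \left(-250 - 591194\right)\right) + 342984 = \left(3285753 + 1175070 \left(-591444\right)\right) + 342984 = \left(3285753 - 694988101080\right) + 342984 = -694984815327 + 342984 = -694984472343$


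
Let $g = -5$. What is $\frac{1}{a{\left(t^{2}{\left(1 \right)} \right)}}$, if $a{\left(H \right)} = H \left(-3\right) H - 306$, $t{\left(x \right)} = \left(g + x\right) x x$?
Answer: $- \frac{1}{1074} \approx -0.0009311$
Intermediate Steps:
$t{\left(x \right)} = x^{2} \left(-5 + x\right)$ ($t{\left(x \right)} = \left(-5 + x\right) x x = x \left(-5 + x\right) x = x^{2} \left(-5 + x\right)$)
$a{\left(H \right)} = -306 - 3 H^{2}$ ($a{\left(H \right)} = - 3 H H - 306 = - 3 H^{2} - 306 = -306 - 3 H^{2}$)
$\frac{1}{a{\left(t^{2}{\left(1 \right)} \right)}} = \frac{1}{-306 - 3 \left(\left(1^{2} \left(-5 + 1\right)\right)^{2}\right)^{2}} = \frac{1}{-306 - 3 \left(\left(1 \left(-4\right)\right)^{2}\right)^{2}} = \frac{1}{-306 - 3 \left(\left(-4\right)^{2}\right)^{2}} = \frac{1}{-306 - 3 \cdot 16^{2}} = \frac{1}{-306 - 768} = \frac{1}{-1074} = - \frac{1}{1074}$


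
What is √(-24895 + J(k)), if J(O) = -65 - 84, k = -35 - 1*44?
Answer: 2*I*√6261 ≈ 158.25*I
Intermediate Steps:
k = -79 (k = -35 - 44 = -79)
J(O) = -149
√(-24895 + J(k)) = √(-24895 - 149) = √(-25044) = 2*I*√6261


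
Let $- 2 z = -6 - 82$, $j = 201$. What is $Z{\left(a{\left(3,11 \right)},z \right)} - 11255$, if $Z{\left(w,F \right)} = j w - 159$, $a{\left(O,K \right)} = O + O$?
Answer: $-10208$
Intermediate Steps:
$a{\left(O,K \right)} = 2 O$
$z = 44$ ($z = - \frac{-6 - 82}{2} = \left(- \frac{1}{2}\right) \left(-88\right) = 44$)
$Z{\left(w,F \right)} = -159 + 201 w$ ($Z{\left(w,F \right)} = 201 w - 159 = -159 + 201 w$)
$Z{\left(a{\left(3,11 \right)},z \right)} - 11255 = \left(-159 + 201 \cdot 2 \cdot 3\right) - 11255 = \left(-159 + 201 \cdot 6\right) - 11255 = \left(-159 + 1206\right) - 11255 = 1047 - 11255 = -10208$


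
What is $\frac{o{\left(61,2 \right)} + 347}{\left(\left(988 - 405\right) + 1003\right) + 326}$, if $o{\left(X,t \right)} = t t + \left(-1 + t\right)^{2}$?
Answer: $\frac{44}{239} \approx 0.1841$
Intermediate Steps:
$o{\left(X,t \right)} = t^{2} + \left(-1 + t\right)^{2}$
$\frac{o{\left(61,2 \right)} + 347}{\left(\left(988 - 405\right) + 1003\right) + 326} = \frac{\left(2^{2} + \left(-1 + 2\right)^{2}\right) + 347}{\left(\left(988 - 405\right) + 1003\right) + 326} = \frac{\left(4 + 1^{2}\right) + 347}{\left(583 + 1003\right) + 326} = \frac{\left(4 + 1\right) + 347}{1586 + 326} = \frac{5 + 347}{1912} = 352 \cdot \frac{1}{1912} = \frac{44}{239}$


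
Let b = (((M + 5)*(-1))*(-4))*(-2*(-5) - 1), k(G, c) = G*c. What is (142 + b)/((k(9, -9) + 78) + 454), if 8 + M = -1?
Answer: -2/451 ≈ -0.0044346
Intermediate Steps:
M = -9 (M = -8 - 1 = -9)
b = -144 (b = (((-9 + 5)*(-1))*(-4))*(-2*(-5) - 1) = (-4*(-1)*(-4))*(10 - 1) = (4*(-4))*9 = -16*9 = -144)
(142 + b)/((k(9, -9) + 78) + 454) = (142 - 144)/((9*(-9) + 78) + 454) = -2/((-81 + 78) + 454) = -2/(-3 + 454) = -2/451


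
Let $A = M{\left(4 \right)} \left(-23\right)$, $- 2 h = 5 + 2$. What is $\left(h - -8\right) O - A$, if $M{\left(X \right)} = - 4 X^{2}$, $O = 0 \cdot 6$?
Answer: $-1472$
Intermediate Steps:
$O = 0$
$h = - \frac{7}{2}$ ($h = - \frac{5 + 2}{2} = \left(- \frac{1}{2}\right) 7 = - \frac{7}{2} \approx -3.5$)
$A = 1472$ ($A = - 4 \cdot 4^{2} \left(-23\right) = \left(-4\right) 16 \left(-23\right) = \left(-64\right) \left(-23\right) = 1472$)
$\left(h - -8\right) O - A = \left(- \frac{7}{2} - -8\right) 0 - 1472 = \left(- \frac{7}{2} + 8\right) 0 - 1472 = \frac{9}{2} \cdot 0 - 1472 = 0 - 1472 = -1472$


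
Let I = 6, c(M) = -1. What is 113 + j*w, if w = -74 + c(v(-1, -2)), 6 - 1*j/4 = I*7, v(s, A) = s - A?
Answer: 10913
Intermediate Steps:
j = -144 (j = 24 - 24*7 = 24 - 4*42 = 24 - 168 = -144)
w = -75 (w = -74 - 1 = -75)
113 + j*w = 113 - 144*(-75) = 113 + 10800 = 10913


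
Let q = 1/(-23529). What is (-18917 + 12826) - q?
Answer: -143315138/23529 ≈ -6091.0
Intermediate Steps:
q = -1/23529 ≈ -4.2501e-5
(-18917 + 12826) - q = (-18917 + 12826) - 1*(-1/23529) = -6091 + 1/23529 = -143315138/23529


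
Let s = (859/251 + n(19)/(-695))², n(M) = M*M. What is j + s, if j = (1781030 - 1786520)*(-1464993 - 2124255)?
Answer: 599643131962527331236/30431058025 ≈ 1.9705e+10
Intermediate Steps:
n(M) = M²
s = 256434883236/30431058025 (s = (859/251 + 19²/(-695))² = (859*(1/251) + 361*(-1/695))² = (859/251 - 361/695)² = (506394/174445)² = 256434883236/30431058025 ≈ 8.4267)
j = 19704971520 (j = -5490*(-3589248) = 19704971520)
j + s = 19704971520 + 256434883236/30431058025 = 599643131962527331236/30431058025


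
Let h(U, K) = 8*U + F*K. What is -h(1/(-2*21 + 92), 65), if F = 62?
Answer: -100754/25 ≈ -4030.2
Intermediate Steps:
h(U, K) = 8*U + 62*K
-h(1/(-2*21 + 92), 65) = -(8/(-2*21 + 92) + 62*65) = -(8/(-42 + 92) + 4030) = -(8/50 + 4030) = -(8*(1/50) + 4030) = -(4/25 + 4030) = -1*100754/25 = -100754/25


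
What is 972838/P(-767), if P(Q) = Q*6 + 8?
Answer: -486419/2297 ≈ -211.76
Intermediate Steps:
P(Q) = 8 + 6*Q (P(Q) = 6*Q + 8 = 8 + 6*Q)
972838/P(-767) = 972838/(8 + 6*(-767)) = 972838/(8 - 4602) = 972838/(-4594) = 972838*(-1/4594) = -486419/2297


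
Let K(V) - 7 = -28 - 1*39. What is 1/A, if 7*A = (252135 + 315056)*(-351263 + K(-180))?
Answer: -1/28466749099 ≈ -3.5129e-11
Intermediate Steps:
K(V) = -60 (K(V) = 7 + (-28 - 1*39) = 7 + (-28 - 39) = 7 - 67 = -60)
A = -28466749099 (A = ((252135 + 315056)*(-351263 - 60))/7 = (567191*(-351323))/7 = (⅐)*(-199267243693) = -28466749099)
1/A = 1/(-28466749099) = -1/28466749099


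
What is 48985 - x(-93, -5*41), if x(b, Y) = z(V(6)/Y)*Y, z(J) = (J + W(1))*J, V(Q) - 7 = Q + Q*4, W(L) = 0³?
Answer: 10043294/205 ≈ 48992.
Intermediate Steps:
W(L) = 0
V(Q) = 7 + 5*Q (V(Q) = 7 + (Q + Q*4) = 7 + (Q + 4*Q) = 7 + 5*Q)
z(J) = J² (z(J) = (J + 0)*J = J*J = J²)
x(b, Y) = 1369/Y (x(b, Y) = ((7 + 5*6)/Y)²*Y = ((7 + 30)/Y)²*Y = (37/Y)²*Y = (1369/Y²)*Y = 1369/Y)
48985 - x(-93, -5*41) = 48985 - 1369/((-5*41)) = 48985 - 1369/(-205) = 48985 - 1369*(-1)/205 = 48985 - 1*(-1369/205) = 48985 + 1369/205 = 10043294/205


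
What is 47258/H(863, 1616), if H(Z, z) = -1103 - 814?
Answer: -47258/1917 ≈ -24.652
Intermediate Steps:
H(Z, z) = -1917
47258/H(863, 1616) = 47258/(-1917) = 47258*(-1/1917) = -47258/1917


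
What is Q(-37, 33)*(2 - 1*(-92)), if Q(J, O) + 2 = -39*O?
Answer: -121166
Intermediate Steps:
Q(J, O) = -2 - 39*O
Q(-37, 33)*(2 - 1*(-92)) = (-2 - 39*33)*(2 - 1*(-92)) = (-2 - 1287)*(2 + 92) = -1289*94 = -121166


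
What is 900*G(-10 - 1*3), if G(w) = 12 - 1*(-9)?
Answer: 18900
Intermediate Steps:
G(w) = 21 (G(w) = 12 + 9 = 21)
900*G(-10 - 1*3) = 900*21 = 18900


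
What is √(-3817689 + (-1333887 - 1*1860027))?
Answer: 9*I*√86563 ≈ 2647.9*I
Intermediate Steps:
√(-3817689 + (-1333887 - 1*1860027)) = √(-3817689 + (-1333887 - 1860027)) = √(-3817689 - 3193914) = √(-7011603) = 9*I*√86563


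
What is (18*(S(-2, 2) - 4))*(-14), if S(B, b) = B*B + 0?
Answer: 0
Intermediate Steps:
S(B, b) = B² (S(B, b) = B² + 0 = B²)
(18*(S(-2, 2) - 4))*(-14) = (18*((-2)² - 4))*(-14) = (18*(4 - 4))*(-14) = (18*0)*(-14) = 0*(-14) = 0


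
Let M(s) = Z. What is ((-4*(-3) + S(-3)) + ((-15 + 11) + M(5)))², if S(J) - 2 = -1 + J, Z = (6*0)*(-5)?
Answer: 36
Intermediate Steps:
Z = 0 (Z = 0*(-5) = 0)
M(s) = 0
S(J) = 1 + J (S(J) = 2 + (-1 + J) = 1 + J)
((-4*(-3) + S(-3)) + ((-15 + 11) + M(5)))² = ((-4*(-3) + (1 - 3)) + ((-15 + 11) + 0))² = ((12 - 2) + (-4 + 0))² = (10 - 4)² = 6² = 36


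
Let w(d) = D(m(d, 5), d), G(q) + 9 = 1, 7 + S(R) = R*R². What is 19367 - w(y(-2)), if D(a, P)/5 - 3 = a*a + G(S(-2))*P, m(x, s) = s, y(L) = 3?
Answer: 19347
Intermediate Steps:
S(R) = -7 + R³ (S(R) = -7 + R*R² = -7 + R³)
G(q) = -8 (G(q) = -9 + 1 = -8)
D(a, P) = 15 - 40*P + 5*a² (D(a, P) = 15 + 5*(a*a - 8*P) = 15 + 5*(a² - 8*P) = 15 + (-40*P + 5*a²) = 15 - 40*P + 5*a²)
w(d) = 140 - 40*d (w(d) = 15 - 40*d + 5*5² = 15 - 40*d + 5*25 = 15 - 40*d + 125 = 140 - 40*d)
19367 - w(y(-2)) = 19367 - (140 - 40*3) = 19367 - (140 - 120) = 19367 - 1*20 = 19367 - 20 = 19347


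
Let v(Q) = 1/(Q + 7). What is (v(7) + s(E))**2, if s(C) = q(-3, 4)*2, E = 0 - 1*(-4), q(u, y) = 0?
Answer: 1/196 ≈ 0.0051020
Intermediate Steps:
E = 4 (E = 0 + 4 = 4)
v(Q) = 1/(7 + Q)
s(C) = 0 (s(C) = 0*2 = 0)
(v(7) + s(E))**2 = (1/(7 + 7) + 0)**2 = (1/14 + 0)**2 = (1/14)**2 = 1/196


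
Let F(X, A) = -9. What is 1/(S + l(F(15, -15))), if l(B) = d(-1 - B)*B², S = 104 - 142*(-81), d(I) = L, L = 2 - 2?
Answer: 1/11606 ≈ 8.6162e-5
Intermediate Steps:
L = 0
d(I) = 0
S = 11606 (S = 104 + 11502 = 11606)
l(B) = 0 (l(B) = 0*B² = 0)
1/(S + l(F(15, -15))) = 1/(11606 + 0) = 1/11606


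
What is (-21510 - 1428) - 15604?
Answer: -38542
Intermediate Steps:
(-21510 - 1428) - 15604 = -22938 - 15604 = -38542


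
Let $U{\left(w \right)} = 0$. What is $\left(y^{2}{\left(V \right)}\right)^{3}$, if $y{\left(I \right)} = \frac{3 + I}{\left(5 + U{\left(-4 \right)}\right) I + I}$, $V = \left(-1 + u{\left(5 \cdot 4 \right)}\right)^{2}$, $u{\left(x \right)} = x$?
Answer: $\frac{36343632130624}{1613506575999231369} \approx 2.2525 \cdot 10^{-5}$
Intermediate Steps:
$V = 361$ ($V = \left(-1 + 5 \cdot 4\right)^{2} = \left(-1 + 20\right)^{2} = 19^{2} = 361$)
$y{\left(I \right)} = \frac{3 + I}{6 I}$ ($y{\left(I \right)} = \frac{3 + I}{\left(5 + 0\right) I + I} = \frac{3 + I}{5 I + I} = \frac{3 + I}{6 I}$)
$\left(y^{2}{\left(V \right)}\right)^{3} = \left(\left(\frac{3 + 361}{6 \cdot 361}\right)^{2}\right)^{3} = \left(\left(\frac{1}{6} \cdot \frac{1}{361} \cdot 364\right)^{2}\right)^{3} = \left(\left(\frac{182}{1083}\right)^{2}\right)^{3} = \left(\frac{33124}{1172889}\right)^{3} = \frac{36343632130624}{1613506575999231369}$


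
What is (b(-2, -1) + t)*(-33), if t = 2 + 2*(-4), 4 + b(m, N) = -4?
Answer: 462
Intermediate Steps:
b(m, N) = -8 (b(m, N) = -4 - 4 = -8)
t = -6 (t = 2 - 8 = -6)
(b(-2, -1) + t)*(-33) = (-8 - 6)*(-33) = -14*(-33) = 462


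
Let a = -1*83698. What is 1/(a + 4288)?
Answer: -1/79410 ≈ -1.2593e-5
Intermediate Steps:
a = -83698
1/(a + 4288) = 1/(-83698 + 4288) = 1/(-79410) = -1/79410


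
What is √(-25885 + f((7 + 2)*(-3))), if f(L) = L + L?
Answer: I*√25939 ≈ 161.06*I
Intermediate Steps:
f(L) = 2*L
√(-25885 + f((7 + 2)*(-3))) = √(-25885 + 2*((7 + 2)*(-3))) = √(-25885 + 2*(9*(-3))) = √(-25885 + 2*(-27)) = √(-25885 - 54) = √(-25939) = I*√25939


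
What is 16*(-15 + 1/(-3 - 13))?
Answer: -241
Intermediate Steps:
16*(-15 + 1/(-3 - 13)) = 16*(-15 + 1/(-16)) = 16*(-15 - 1/16) = 16*(-241/16) = -241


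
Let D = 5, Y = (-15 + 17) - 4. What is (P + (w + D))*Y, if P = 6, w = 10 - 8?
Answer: -26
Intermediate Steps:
w = 2
Y = -2 (Y = 2 - 4 = -2)
(P + (w + D))*Y = (6 + (2 + 5))*(-2) = (6 + 7)*(-2) = 13*(-2) = -26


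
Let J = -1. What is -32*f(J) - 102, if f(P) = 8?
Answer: -358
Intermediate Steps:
-32*f(J) - 102 = -32*8 - 102 = -256 - 102 = -358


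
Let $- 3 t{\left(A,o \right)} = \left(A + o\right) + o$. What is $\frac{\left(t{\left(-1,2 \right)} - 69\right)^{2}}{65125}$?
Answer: $\frac{196}{2605} \approx 0.07524$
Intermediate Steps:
$t{\left(A,o \right)} = - \frac{2 o}{3} - \frac{A}{3}$ ($t{\left(A,o \right)} = - \frac{\left(A + o\right) + o}{3} = - \frac{A + 2 o}{3} = - \frac{2 o}{3} - \frac{A}{3}$)
$\frac{\left(t{\left(-1,2 \right)} - 69\right)^{2}}{65125} = \frac{\left(\left(\left(- \frac{2}{3}\right) 2 - - \frac{1}{3}\right) - 69\right)^{2}}{65125} = \left(\left(- \frac{4}{3} + \frac{1}{3}\right) - 69\right)^{2} \cdot \frac{1}{65125} = \left(-1 - 69\right)^{2} \cdot \frac{1}{65125} = \left(-70\right)^{2} \cdot \frac{1}{65125} = 4900 \cdot \frac{1}{65125} = \frac{196}{2605}$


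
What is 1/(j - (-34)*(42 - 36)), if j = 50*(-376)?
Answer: -1/18596 ≈ -5.3775e-5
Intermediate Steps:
j = -18800
1/(j - (-34)*(42 - 36)) = 1/(-18800 - (-34)*(42 - 36)) = 1/(-18800 - (-34)*6) = 1/(-18800 - 1*(-204)) = 1/(-18800 + 204) = 1/(-18596) = -1/18596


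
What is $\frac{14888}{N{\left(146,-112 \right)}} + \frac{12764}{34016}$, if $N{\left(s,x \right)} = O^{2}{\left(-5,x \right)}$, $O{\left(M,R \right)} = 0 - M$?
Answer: $\frac{126687327}{212600} \approx 595.9$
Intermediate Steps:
$O{\left(M,R \right)} = - M$
$N{\left(s,x \right)} = 25$ ($N{\left(s,x \right)} = \left(\left(-1\right) \left(-5\right)\right)^{2} = 5^{2} = 25$)
$\frac{14888}{N{\left(146,-112 \right)}} + \frac{12764}{34016} = \frac{14888}{25} + \frac{12764}{34016} = 14888 \cdot \frac{1}{25} + 12764 \cdot \frac{1}{34016} = \frac{14888}{25} + \frac{3191}{8504} = \frac{126687327}{212600}$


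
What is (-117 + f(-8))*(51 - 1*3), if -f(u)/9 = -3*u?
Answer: -15984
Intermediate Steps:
f(u) = 27*u (f(u) = -(-27)*u = 27*u)
(-117 + f(-8))*(51 - 1*3) = (-117 + 27*(-8))*(51 - 1*3) = (-117 - 216)*(51 - 3) = -333*48 = -15984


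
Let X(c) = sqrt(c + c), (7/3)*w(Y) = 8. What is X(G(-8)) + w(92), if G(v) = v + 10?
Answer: 38/7 ≈ 5.4286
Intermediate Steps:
w(Y) = 24/7 (w(Y) = (3/7)*8 = 24/7)
G(v) = 10 + v
X(c) = sqrt(2)*sqrt(c) (X(c) = sqrt(2*c) = sqrt(2)*sqrt(c))
X(G(-8)) + w(92) = sqrt(2)*sqrt(10 - 8) + 24/7 = sqrt(2)*sqrt(2) + 24/7 = 2 + 24/7 = 38/7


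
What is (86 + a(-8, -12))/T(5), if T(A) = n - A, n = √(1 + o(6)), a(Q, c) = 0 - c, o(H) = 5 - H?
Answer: -98/5 ≈ -19.600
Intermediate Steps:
a(Q, c) = -c
n = 0 (n = √(1 + (5 - 1*6)) = √(1 + (5 - 6)) = √(1 - 1) = √0 = 0)
T(A) = -A (T(A) = 0 - A = -A)
(86 + a(-8, -12))/T(5) = (86 - 1*(-12))/((-1*5)) = (86 + 12)/(-5) = -⅕*98 = -98/5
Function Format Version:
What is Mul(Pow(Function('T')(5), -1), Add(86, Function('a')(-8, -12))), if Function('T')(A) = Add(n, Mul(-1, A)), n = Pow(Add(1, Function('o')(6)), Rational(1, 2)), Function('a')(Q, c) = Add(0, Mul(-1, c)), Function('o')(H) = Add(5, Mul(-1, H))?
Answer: Rational(-98, 5) ≈ -19.600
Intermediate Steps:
Function('a')(Q, c) = Mul(-1, c)
n = 0 (n = Pow(Add(1, Add(5, Mul(-1, 6))), Rational(1, 2)) = Pow(Add(1, Add(5, -6)), Rational(1, 2)) = Pow(Add(1, -1), Rational(1, 2)) = Pow(0, Rational(1, 2)) = 0)
Function('T')(A) = Mul(-1, A) (Function('T')(A) = Add(0, Mul(-1, A)) = Mul(-1, A))
Mul(Pow(Function('T')(5), -1), Add(86, Function('a')(-8, -12))) = Mul(Pow(Mul(-1, 5), -1), Add(86, Mul(-1, -12))) = Mul(Pow(-5, -1), Add(86, 12)) = Mul(Rational(-1, 5), 98) = Rational(-98, 5)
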